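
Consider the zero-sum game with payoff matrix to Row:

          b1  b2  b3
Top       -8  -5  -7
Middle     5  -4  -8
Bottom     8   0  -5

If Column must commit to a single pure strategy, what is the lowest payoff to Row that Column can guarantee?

Column maxima: b1 → 8, b2 → 0, b3 → -5.
The smallest of these is -5.

-5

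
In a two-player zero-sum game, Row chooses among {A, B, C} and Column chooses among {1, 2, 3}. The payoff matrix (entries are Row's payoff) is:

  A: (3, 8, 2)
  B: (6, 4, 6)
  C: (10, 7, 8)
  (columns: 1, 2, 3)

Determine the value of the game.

Row minima: A → 2, B → 4, C → 7; maximin = 7.
Column maxima: 1 → 10, 2 → 8, 3 → 8; minimax = 8.
7 ≠ 8, so there is no saddle point; optimal play is mixed.
B is strictly dominated by C, so Row never plays it.
With B eliminated, 1 is strictly dominated by 3 (it gives Row strictly more in every remaining row), so Column never plays it.
On the remaining 2×2 (A, C vs 2, 3):
Let Row play A with probability p. Expected payoff against 2: 8p + 7(1−p) = p + 7; against 3: 2p + 8(1−p) = −6p + 8.
Setting these equal: p + 7 = −6p + 8 ⇒ 7p = 1 ⇒ p = 1/7, and the value is (1)·(1/7) + 7 = 50/7.
For Column: with q = P(2), equating A's and C's payoffs gives 6q + 2 = −q + 8 ⇒ q = 6/7.

50/7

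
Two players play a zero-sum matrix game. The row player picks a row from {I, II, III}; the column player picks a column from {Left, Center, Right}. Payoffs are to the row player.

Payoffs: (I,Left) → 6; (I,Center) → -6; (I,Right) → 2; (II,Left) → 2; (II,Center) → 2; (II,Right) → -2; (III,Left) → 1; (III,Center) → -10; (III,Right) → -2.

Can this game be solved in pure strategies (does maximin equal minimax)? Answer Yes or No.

No

Row minima: I → -6, II → -2, III → -10; maximin = -2.
Column maxima: Left → 6, Center → 2, Right → 2; minimax = 2.
-2 ≠ 2, so no pure-strategy equilibrium exists.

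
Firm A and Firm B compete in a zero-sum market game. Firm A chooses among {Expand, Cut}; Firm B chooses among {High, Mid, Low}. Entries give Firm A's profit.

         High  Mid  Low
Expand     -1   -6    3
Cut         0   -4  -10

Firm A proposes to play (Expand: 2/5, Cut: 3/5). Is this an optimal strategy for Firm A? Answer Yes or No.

Yes

Against High this mix gives (2/5)·(-1) + (3/5)·0 = -2/5.
Against Mid this mix gives (2/5)·(-6) + (3/5)·(-4) = -24/5.
Against Low this mix gives (2/5)·3 + (3/5)·(-10) = -24/5.
All of Firm B's active replies (Mid, Low) yield -24/5, and no column does worse for Firm A. The mix makes Firm B indifferent and guarantees -24/5, so it is optimal.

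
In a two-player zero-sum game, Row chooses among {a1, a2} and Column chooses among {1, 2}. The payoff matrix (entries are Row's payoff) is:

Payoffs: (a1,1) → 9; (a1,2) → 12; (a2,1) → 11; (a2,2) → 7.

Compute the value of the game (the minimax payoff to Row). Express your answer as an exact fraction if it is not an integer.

Row minima: a1 → 9, a2 → 7; maximin = 9.
Column maxima: 1 → 11, 2 → 12; minimax = 11.
9 ≠ 11, so there is no saddle point; optimal play is mixed.
Let Row play a1 with probability p. Expected payoff against 1: 9p + 11(1−p) = −2p + 11; against 2: 12p + 7(1−p) = 5p + 7.
Setting these equal: −2p + 11 = 5p + 7 ⇒ −7p = -4 ⇒ p = 4/7, and the value is (-2)·(4/7) + 11 = 69/7.
For Column: with q = P(1), equating a1's and a2's payoffs gives −3q + 12 = 4q + 7 ⇒ q = 5/7.

69/7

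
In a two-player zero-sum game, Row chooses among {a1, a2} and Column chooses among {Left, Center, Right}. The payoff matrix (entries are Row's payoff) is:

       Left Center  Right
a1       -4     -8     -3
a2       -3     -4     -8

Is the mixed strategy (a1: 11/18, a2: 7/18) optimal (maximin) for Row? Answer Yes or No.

No

Against Left this mix gives (11/18)·(-4) + (7/18)·(-3) = -65/18.
Against Center this mix gives (11/18)·(-8) + (7/18)·(-4) = -58/9.
Against Right this mix gives (11/18)·(-3) + (7/18)·(-8) = -89/18.
Column will play Center, holding Row to -58/9. Shifting weight toward the row that does better against Center would raise this floor (the equalizing mix achieves -52/9 against both Center and Right), so the proposed strategy is not optimal.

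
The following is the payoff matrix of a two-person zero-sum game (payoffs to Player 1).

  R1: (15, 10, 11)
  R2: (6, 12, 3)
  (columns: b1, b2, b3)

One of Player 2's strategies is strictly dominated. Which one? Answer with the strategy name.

b3 holds Player 1's payoff strictly below b1 in every row: 11 < 15, 3 < 6.
So b1 is strictly dominated for Player 2.

b1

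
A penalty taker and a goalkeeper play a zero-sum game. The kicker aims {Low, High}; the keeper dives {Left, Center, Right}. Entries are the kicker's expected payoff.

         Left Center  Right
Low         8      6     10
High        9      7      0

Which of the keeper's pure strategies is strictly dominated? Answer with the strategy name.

Center holds the kicker's payoff strictly below Left in every row: 6 < 8, 7 < 9.
So Left is strictly dominated for the keeper.

Left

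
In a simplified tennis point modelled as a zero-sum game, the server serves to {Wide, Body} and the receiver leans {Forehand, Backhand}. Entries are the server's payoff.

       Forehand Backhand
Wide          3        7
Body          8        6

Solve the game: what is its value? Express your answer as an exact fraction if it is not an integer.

19/3

Row minima: Wide → 3, Body → 6; maximin = 6.
Column maxima: Forehand → 8, Backhand → 7; minimax = 7.
6 ≠ 7, so there is no saddle point; optimal play is mixed.
Let the server play Wide with probability p. Expected payoff against Forehand: 3p + 8(1−p) = −5p + 8; against Backhand: 7p + 6(1−p) = p + 6.
Setting these equal: −5p + 8 = p + 6 ⇒ −6p = -2 ⇒ p = 1/3, and the value is (-5)·(1/3) + 8 = 19/3.
For the receiver: with q = P(Forehand), equating Wide's and Body's payoffs gives −4q + 7 = 2q + 6 ⇒ q = 1/6.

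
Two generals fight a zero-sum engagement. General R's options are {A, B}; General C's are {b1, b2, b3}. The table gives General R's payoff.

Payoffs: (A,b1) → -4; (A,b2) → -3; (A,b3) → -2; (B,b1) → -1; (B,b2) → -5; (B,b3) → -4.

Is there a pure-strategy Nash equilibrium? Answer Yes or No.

No

Row minima: A → -4, B → -5; maximin = -4.
Column maxima: b1 → -1, b2 → -3, b3 → -2; minimax = -3.
-4 ≠ -3, so no pure-strategy equilibrium exists.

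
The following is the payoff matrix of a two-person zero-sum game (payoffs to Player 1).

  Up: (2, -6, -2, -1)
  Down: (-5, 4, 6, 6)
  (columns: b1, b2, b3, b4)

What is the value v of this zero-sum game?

-22/17

Row minima: Up → -6, Down → -5; maximin = -5.
Column maxima: b1 → 2, b2 → 4, b3 → 6, b4 → 6; minimax = 2.
-5 ≠ 2, so there is no saddle point; optimal play is mixed.
b3 is strictly dominated by b2 (it gives Player 1 strictly more in every row), so Player 2 never plays it.
b4 is strictly dominated by b2 (it gives Player 1 strictly more in every row), so Player 2 never plays it.
On the remaining 2×2 (Up, Down vs b1, b2):
Let Player 1 play Up with probability p. Expected payoff against b1: 2p + (-5)(1−p) = 7p − 5; against b2: (-6)p + 4(1−p) = −10p + 4.
Setting these equal: 7p − 5 = −10p + 4 ⇒ 17p = 9 ⇒ p = 9/17, and the value is (7)·(9/17) − 5 = -22/17.
For Player 2: with q = P(b1), equating Up's and Down's payoffs gives 8q − 6 = −9q + 4 ⇒ q = 10/17.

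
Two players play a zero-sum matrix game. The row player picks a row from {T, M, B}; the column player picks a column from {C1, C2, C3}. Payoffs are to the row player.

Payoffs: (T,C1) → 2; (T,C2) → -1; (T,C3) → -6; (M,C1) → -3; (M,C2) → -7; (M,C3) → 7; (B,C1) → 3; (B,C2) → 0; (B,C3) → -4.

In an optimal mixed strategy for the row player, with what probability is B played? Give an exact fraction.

7/9

Row minima: T → -6, M → -7, B → -4; maximin = -4.
Column maxima: C1 → 3, C2 → 0, C3 → 7; minimax = 0.
-4 ≠ 0, so there is no saddle point; optimal play is mixed.
T is strictly dominated by B, so the row player never plays it.
C1 is strictly dominated by C2 (it gives the row player strictly more in every row), so the column player never plays it.
On the remaining 2×2 (M, B vs C2, C3):
Let the row player play M with probability p. Expected payoff against C2: (-7)p + 0(1−p) = −7p; against C3: 7p + (-4)(1−p) = 11p − 4.
Setting these equal: −7p = 11p − 4 ⇒ −18p = -4 ⇒ p = 2/9, and the value is (-7)·(2/9) = -14/9.
For the column player: with q = P(C2), equating M's and B's payoffs gives −14q + 7 = 4q − 4 ⇒ q = 11/18.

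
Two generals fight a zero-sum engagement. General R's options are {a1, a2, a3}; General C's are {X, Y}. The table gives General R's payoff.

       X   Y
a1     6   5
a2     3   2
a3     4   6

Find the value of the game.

Row minima: a1 → 5, a2 → 2, a3 → 4; maximin = 5.
Column maxima: X → 6, Y → 6; minimax = 6.
5 ≠ 6, so there is no saddle point; optimal play is mixed.
a2 is strictly dominated by a1, so General R never plays it.
On the remaining 2×2 (a1, a3 vs X, Y):
Let General R play a1 with probability p. Expected payoff against X: 6p + 4(1−p) = 2p + 4; against Y: 5p + 6(1−p) = −p + 6.
Setting these equal: 2p + 4 = −p + 6 ⇒ 3p = 2 ⇒ p = 2/3, and the value is (2)·(2/3) + 4 = 16/3.
For General C: with q = P(X), equating a1's and a3's payoffs gives q + 5 = −2q + 6 ⇒ q = 1/3.

16/3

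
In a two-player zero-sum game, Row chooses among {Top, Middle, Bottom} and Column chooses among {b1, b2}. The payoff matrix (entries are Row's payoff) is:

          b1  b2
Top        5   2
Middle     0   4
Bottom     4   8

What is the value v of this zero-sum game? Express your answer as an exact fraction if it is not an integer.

32/7

Row minima: Top → 2, Middle → 0, Bottom → 4; maximin = 4.
Column maxima: b1 → 5, b2 → 8; minimax = 5.
4 ≠ 5, so there is no saddle point; optimal play is mixed.
Middle is strictly dominated by Bottom, so Row never plays it.
On the remaining 2×2 (Top, Bottom vs b1, b2):
Let Row play Top with probability p. Expected payoff against b1: 5p + 4(1−p) = p + 4; against b2: 2p + 8(1−p) = −6p + 8.
Setting these equal: p + 4 = −6p + 8 ⇒ 7p = 4 ⇒ p = 4/7, and the value is (1)·(4/7) + 4 = 32/7.
For Column: with q = P(b1), equating Top's and Bottom's payoffs gives 3q + 2 = −4q + 8 ⇒ q = 6/7.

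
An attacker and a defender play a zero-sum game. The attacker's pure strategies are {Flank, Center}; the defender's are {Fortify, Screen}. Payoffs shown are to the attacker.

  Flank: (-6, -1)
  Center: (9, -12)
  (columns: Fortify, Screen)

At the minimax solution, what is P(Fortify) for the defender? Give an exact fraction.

11/26

Row minima: Flank → -6, Center → -12; maximin = -6.
Column maxima: Fortify → 9, Screen → -1; minimax = -1.
-6 ≠ -1, so there is no saddle point; optimal play is mixed.
Let the attacker play Flank with probability p. Expected payoff against Fortify: (-6)p + 9(1−p) = −15p + 9; against Screen: (-1)p + (-12)(1−p) = 11p − 12.
Setting these equal: −15p + 9 = 11p − 12 ⇒ −26p = -21 ⇒ p = 21/26, and the value is (-15)·(21/26) + 9 = -81/26.
For the defender: with q = P(Fortify), equating Flank's and Center's payoffs gives −5q − 1 = 21q − 12 ⇒ q = 11/26.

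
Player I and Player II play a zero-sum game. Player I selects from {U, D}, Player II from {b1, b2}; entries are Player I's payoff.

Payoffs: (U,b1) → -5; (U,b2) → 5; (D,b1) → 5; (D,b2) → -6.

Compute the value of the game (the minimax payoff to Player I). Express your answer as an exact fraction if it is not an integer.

-5/21

Row minima: U → -5, D → -6; maximin = -5.
Column maxima: b1 → 5, b2 → 5; minimax = 5.
-5 ≠ 5, so there is no saddle point; optimal play is mixed.
Let Player I play U with probability p. Expected payoff against b1: (-5)p + 5(1−p) = −10p + 5; against b2: 5p + (-6)(1−p) = 11p − 6.
Setting these equal: −10p + 5 = 11p − 6 ⇒ −21p = -11 ⇒ p = 11/21, and the value is (-10)·(11/21) + 5 = -5/21.
For Player II: with q = P(b1), equating U's and D's payoffs gives −10q + 5 = 11q − 6 ⇒ q = 11/21.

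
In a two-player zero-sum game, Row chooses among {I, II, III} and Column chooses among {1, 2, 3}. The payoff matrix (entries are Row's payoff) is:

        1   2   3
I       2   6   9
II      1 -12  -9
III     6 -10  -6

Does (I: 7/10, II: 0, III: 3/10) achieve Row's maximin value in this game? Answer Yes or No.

No

Against 1 this mix gives (7/10)·2 + (3/10)·6 = 16/5.
Against 2 this mix gives (7/10)·6 + (3/10)·(-10) = 6/5.
Against 3 this mix gives (7/10)·9 + (3/10)·(-6) = 9/2.
Column will play 2, holding Row to 6/5. Shifting weight toward the row that does better against 2 would raise this floor (the equalizing mix achieves 14/5 against both 2 and 1), so the proposed strategy is not optimal.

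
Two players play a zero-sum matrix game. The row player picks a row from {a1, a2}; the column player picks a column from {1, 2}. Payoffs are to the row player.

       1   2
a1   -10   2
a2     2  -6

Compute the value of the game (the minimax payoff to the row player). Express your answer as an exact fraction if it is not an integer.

-14/5

Row minima: a1 → -10, a2 → -6; maximin = -6.
Column maxima: 1 → 2, 2 → 2; minimax = 2.
-6 ≠ 2, so there is no saddle point; optimal play is mixed.
Let the row player play a1 with probability p. Expected payoff against 1: (-10)p + 2(1−p) = −12p + 2; against 2: 2p + (-6)(1−p) = 8p − 6.
Setting these equal: −12p + 2 = 8p − 6 ⇒ −20p = -8 ⇒ p = 2/5, and the value is (-12)·(2/5) + 2 = -14/5.
For the column player: with q = P(1), equating a1's and a2's payoffs gives −12q + 2 = 8q − 6 ⇒ q = 2/5.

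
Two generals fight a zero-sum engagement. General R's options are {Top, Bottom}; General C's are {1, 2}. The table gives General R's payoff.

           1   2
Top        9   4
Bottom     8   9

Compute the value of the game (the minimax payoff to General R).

49/6

Row minima: Top → 4, Bottom → 8; maximin = 8.
Column maxima: 1 → 9, 2 → 9; minimax = 9.
8 ≠ 9, so there is no saddle point; optimal play is mixed.
Let General R play Top with probability p. Expected payoff against 1: 9p + 8(1−p) = p + 8; against 2: 4p + 9(1−p) = −5p + 9.
Setting these equal: p + 8 = −5p + 9 ⇒ 6p = 1 ⇒ p = 1/6, and the value is (1)·(1/6) + 8 = 49/6.
For General C: with q = P(1), equating Top's and Bottom's payoffs gives 5q + 4 = −q + 9 ⇒ q = 5/6.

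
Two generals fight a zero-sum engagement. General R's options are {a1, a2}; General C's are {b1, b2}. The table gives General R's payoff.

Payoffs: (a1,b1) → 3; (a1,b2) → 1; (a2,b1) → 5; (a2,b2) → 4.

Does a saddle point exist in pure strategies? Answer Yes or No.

Row minima: a1 → 1, a2 → 4; maximin = 4.
Column maxima: b1 → 5, b2 → 4; minimax = 4.
maximin = minimax = 4, so a saddle point exists.

Yes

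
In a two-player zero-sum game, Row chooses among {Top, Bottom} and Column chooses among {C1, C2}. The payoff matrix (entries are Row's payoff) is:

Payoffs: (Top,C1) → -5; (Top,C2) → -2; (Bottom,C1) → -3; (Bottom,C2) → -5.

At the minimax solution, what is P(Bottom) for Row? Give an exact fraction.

3/5

Row minima: Top → -5, Bottom → -5; maximin = -5.
Column maxima: C1 → -3, C2 → -2; minimax = -3.
-5 ≠ -3, so there is no saddle point; optimal play is mixed.
Let Row play Top with probability p. Expected payoff against C1: (-5)p + (-3)(1−p) = −2p − 3; against C2: (-2)p + (-5)(1−p) = 3p − 5.
Setting these equal: −2p − 3 = 3p − 5 ⇒ −5p = -2 ⇒ p = 2/5, and the value is (-2)·(2/5) − 3 = -19/5.
For Column: with q = P(C1), equating Top's and Bottom's payoffs gives −3q − 2 = 2q − 5 ⇒ q = 3/5.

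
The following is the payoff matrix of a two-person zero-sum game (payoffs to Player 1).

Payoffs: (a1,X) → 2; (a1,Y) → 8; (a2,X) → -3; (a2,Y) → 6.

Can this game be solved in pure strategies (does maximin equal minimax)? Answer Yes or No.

Row minima: a1 → 2, a2 → -3; maximin = 2.
Column maxima: X → 2, Y → 8; minimax = 2.
maximin = minimax = 2, so a saddle point exists.

Yes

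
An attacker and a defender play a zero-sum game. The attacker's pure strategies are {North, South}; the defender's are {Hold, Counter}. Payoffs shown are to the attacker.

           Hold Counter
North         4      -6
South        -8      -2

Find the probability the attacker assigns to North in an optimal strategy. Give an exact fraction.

Row minima: North → -6, South → -8; maximin = -6.
Column maxima: Hold → 4, Counter → -2; minimax = -2.
-6 ≠ -2, so there is no saddle point; optimal play is mixed.
Let the attacker play North with probability p. Expected payoff against Hold: 4p + (-8)(1−p) = 12p − 8; against Counter: (-6)p + (-2)(1−p) = −4p − 2.
Setting these equal: 12p − 8 = −4p − 2 ⇒ 16p = 6 ⇒ p = 3/8, and the value is (12)·(3/8) − 8 = -7/2.
For the defender: with q = P(Hold), equating North's and South's payoffs gives 10q − 6 = −6q − 2 ⇒ q = 1/4.

3/8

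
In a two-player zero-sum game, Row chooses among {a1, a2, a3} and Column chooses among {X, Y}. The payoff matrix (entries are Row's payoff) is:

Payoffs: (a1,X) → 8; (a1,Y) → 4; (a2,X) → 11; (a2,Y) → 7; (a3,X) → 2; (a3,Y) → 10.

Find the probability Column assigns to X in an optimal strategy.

Row minima: a1 → 4, a2 → 7, a3 → 2; maximin = 7.
Column maxima: X → 11, Y → 10; minimax = 10.
7 ≠ 10, so there is no saddle point; optimal play is mixed.
a1 is strictly dominated by a2, so Row never plays it.
On the remaining 2×2 (a2, a3 vs X, Y):
Let Row play a2 with probability p. Expected payoff against X: 11p + 2(1−p) = 9p + 2; against Y: 7p + 10(1−p) = −3p + 10.
Setting these equal: 9p + 2 = −3p + 10 ⇒ 12p = 8 ⇒ p = 2/3, and the value is (9)·(2/3) + 2 = 8.
For Column: with q = P(X), equating a2's and a3's payoffs gives 4q + 7 = −8q + 10 ⇒ q = 1/4.

1/4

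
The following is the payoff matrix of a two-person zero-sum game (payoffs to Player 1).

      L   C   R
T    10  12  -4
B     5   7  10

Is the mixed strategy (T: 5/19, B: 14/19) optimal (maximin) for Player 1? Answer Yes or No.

Yes

Against L this mix gives (5/19)·10 + (14/19)·5 = 120/19.
Against C this mix gives (5/19)·12 + (14/19)·7 = 158/19.
Against R this mix gives (5/19)·(-4) + (14/19)·10 = 120/19.
All of Player 2's active replies (L, R) yield 120/19, and no column does worse for Player 1. The mix makes Player 2 indifferent and guarantees 120/19, so it is optimal.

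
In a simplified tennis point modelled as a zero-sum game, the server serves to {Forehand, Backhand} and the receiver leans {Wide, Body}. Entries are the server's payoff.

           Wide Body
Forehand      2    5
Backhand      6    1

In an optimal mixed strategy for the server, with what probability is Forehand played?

Row minima: Forehand → 2, Backhand → 1; maximin = 2.
Column maxima: Wide → 6, Body → 5; minimax = 5.
2 ≠ 5, so there is no saddle point; optimal play is mixed.
Let the server play Forehand with probability p. Expected payoff against Wide: 2p + 6(1−p) = −4p + 6; against Body: 5p + 1(1−p) = 4p + 1.
Setting these equal: −4p + 6 = 4p + 1 ⇒ −8p = -5 ⇒ p = 5/8, and the value is (-4)·(5/8) + 6 = 7/2.
For the receiver: with q = P(Wide), equating Forehand's and Backhand's payoffs gives −3q + 5 = 5q + 1 ⇒ q = 1/2.

5/8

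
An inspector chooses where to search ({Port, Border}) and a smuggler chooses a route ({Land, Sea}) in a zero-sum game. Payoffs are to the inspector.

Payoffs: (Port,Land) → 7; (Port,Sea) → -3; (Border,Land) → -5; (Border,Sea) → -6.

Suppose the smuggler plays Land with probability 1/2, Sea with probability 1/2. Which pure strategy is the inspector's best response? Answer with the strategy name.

Expected payoff of Port: (1/2)·7 + (1/2)·(-3) = 2.
Expected payoff of Border: (1/2)·(-5) + (1/2)·(-6) = -11/2.
The largest is 2, so the inspector's best response is Port.

Port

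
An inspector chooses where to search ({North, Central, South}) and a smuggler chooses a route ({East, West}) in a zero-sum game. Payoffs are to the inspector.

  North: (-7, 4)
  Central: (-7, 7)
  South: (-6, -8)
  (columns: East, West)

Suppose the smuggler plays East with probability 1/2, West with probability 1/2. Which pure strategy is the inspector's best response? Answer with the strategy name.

Central

Expected payoff of North: (1/2)·(-7) + (1/2)·4 = -3/2.
Expected payoff of Central: (1/2)·(-7) + (1/2)·7 = 0.
Expected payoff of South: (1/2)·(-6) + (1/2)·(-8) = -7.
The largest is 0, so the inspector's best response is Central.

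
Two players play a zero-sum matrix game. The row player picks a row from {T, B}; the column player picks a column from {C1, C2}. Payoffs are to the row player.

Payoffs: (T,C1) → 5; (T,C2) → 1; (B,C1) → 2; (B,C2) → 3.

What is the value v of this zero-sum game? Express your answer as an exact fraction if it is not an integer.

13/5

Row minima: T → 1, B → 2; maximin = 2.
Column maxima: C1 → 5, C2 → 3; minimax = 3.
2 ≠ 3, so there is no saddle point; optimal play is mixed.
Let the row player play T with probability p. Expected payoff against C1: 5p + 2(1−p) = 3p + 2; against C2: 1p + 3(1−p) = −2p + 3.
Setting these equal: 3p + 2 = −2p + 3 ⇒ 5p = 1 ⇒ p = 1/5, and the value is (3)·(1/5) + 2 = 13/5.
For the column player: with q = P(C1), equating T's and B's payoffs gives 4q + 1 = −q + 3 ⇒ q = 2/5.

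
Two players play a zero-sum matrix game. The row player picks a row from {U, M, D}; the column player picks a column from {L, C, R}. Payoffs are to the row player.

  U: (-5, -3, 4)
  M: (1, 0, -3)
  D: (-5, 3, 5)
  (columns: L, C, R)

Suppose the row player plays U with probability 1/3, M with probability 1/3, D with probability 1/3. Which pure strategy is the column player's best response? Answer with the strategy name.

L

If the column player plays L, the row player's expected payoff is (1/3)·(-5) + (1/3)·1 + (1/3)·(-5) = -3.
If the column player plays C, the row player's expected payoff is (1/3)·(-3) + (1/3)·0 + (1/3)·3 = 0.
If the column player plays R, the row player's expected payoff is (1/3)·4 + (1/3)·(-3) + (1/3)·5 = 2.
The column player minimizes the row player's payoff; the smallest is -3, so the best response is L.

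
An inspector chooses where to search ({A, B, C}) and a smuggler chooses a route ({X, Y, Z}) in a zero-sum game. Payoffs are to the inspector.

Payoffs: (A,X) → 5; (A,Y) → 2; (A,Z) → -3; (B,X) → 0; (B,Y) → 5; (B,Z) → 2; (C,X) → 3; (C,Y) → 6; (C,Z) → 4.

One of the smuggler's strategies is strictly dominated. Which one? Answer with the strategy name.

Y

Z holds the inspector's payoff strictly below Y in every row: -3 < 2, 2 < 5, 4 < 6.
So Y is strictly dominated for the smuggler.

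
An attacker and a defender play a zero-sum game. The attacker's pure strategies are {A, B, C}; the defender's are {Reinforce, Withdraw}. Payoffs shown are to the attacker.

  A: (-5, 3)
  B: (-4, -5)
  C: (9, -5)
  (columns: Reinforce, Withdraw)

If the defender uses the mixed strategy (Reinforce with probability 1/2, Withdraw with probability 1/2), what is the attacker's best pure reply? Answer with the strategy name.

C

Expected payoff of A: (1/2)·(-5) + (1/2)·3 = -1.
Expected payoff of B: (1/2)·(-4) + (1/2)·(-5) = -9/2.
Expected payoff of C: (1/2)·9 + (1/2)·(-5) = 2.
The largest is 2, so the attacker's best response is C.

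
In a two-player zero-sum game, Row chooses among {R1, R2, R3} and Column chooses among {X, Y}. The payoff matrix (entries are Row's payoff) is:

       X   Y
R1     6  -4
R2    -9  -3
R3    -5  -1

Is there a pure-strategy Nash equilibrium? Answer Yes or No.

Row minima: R1 → -4, R2 → -9, R3 → -5; maximin = -4.
Column maxima: X → 6, Y → -1; minimax = -1.
-4 ≠ -1, so no pure-strategy equilibrium exists.

No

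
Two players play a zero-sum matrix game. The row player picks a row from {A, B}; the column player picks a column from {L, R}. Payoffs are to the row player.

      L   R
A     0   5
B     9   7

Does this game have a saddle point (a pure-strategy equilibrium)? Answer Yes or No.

Yes

Row minima: A → 0, B → 7; maximin = 7.
Column maxima: L → 9, R → 7; minimax = 7.
maximin = minimax = 7, so a saddle point exists.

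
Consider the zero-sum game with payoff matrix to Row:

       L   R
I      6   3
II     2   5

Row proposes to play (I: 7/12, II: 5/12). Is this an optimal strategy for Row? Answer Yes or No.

Against L this mix gives (7/12)·6 + (5/12)·2 = 13/3.
Against R this mix gives (7/12)·3 + (5/12)·5 = 23/6.
Column will play R, holding Row to 23/6. Shifting weight toward the row that does better against R would raise this floor (the equalizing mix achieves 4 against both R and L), so the proposed strategy is not optimal.

No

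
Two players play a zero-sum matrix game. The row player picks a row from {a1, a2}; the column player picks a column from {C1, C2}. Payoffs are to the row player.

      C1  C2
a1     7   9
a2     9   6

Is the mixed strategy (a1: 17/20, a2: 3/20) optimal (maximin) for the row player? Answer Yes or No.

No

Against C1 this mix gives (17/20)·7 + (3/20)·9 = 73/10.
Against C2 this mix gives (17/20)·9 + (3/20)·6 = 171/20.
The column player will play C1, holding the row player to 73/10. Shifting weight toward the row that does better against C1 would raise this floor (the equalizing mix achieves 39/5 against both C1 and C2), so the proposed strategy is not optimal.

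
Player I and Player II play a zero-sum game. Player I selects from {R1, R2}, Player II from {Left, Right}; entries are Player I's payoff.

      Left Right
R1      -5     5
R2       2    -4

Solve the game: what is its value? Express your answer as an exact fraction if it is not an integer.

Row minima: R1 → -5, R2 → -4; maximin = -4.
Column maxima: Left → 2, Right → 5; minimax = 2.
-4 ≠ 2, so there is no saddle point; optimal play is mixed.
Let Player I play R1 with probability p. Expected payoff against Left: (-5)p + 2(1−p) = −7p + 2; against Right: 5p + (-4)(1−p) = 9p − 4.
Setting these equal: −7p + 2 = 9p − 4 ⇒ −16p = -6 ⇒ p = 3/8, and the value is (-7)·(3/8) + 2 = -5/8.
For Player II: with q = P(Left), equating R1's and R2's payoffs gives −10q + 5 = 6q − 4 ⇒ q = 9/16.

-5/8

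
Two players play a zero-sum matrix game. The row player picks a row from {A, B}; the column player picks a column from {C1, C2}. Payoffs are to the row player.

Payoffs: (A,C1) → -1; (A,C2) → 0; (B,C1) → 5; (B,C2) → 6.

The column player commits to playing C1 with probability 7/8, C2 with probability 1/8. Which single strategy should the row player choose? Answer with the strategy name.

Expected payoff of A: (7/8)·(-1) + (1/8)·0 = -7/8.
Expected payoff of B: (7/8)·5 + (1/8)·6 = 41/8.
The largest is 41/8, so the row player's best response is B.

B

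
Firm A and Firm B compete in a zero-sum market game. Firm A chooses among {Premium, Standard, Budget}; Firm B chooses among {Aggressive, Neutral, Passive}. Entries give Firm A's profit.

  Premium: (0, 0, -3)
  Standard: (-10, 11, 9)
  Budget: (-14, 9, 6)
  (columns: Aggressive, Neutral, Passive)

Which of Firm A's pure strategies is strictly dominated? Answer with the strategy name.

Standard gives a strictly higher payoff than Budget against every column: -10 > -14, 11 > 9, 9 > 6.
So Budget is strictly dominated and Firm A never plays it.

Budget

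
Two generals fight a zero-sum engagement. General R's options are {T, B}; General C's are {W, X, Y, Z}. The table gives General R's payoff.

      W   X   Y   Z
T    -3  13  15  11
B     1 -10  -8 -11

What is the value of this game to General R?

Row minima: T → -3, B → -11; maximin = -3.
Column maxima: W → 1, X → 13, Y → 15, Z → 11; minimax = 1.
-3 ≠ 1, so there is no saddle point; optimal play is mixed.
X is strictly dominated by Z (it gives General R strictly more in every row), so General C never plays it.
Y is strictly dominated by Z (it gives General R strictly more in every row), so General C never plays it.
On the remaining 2×2 (T, B vs W, Z):
Let General R play T with probability p. Expected payoff against W: (-3)p + 1(1−p) = −4p + 1; against Z: 11p + (-11)(1−p) = 22p − 11.
Setting these equal: −4p + 1 = 22p − 11 ⇒ −26p = -12 ⇒ p = 6/13, and the value is (-4)·(6/13) + 1 = -11/13.
For General C: with q = P(W), equating T's and B's payoffs gives −14q + 11 = 12q − 11 ⇒ q = 11/13.

-11/13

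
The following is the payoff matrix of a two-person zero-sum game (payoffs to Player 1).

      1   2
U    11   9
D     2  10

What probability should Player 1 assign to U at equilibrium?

4/5

Row minima: U → 9, D → 2; maximin = 9.
Column maxima: 1 → 11, 2 → 10; minimax = 10.
9 ≠ 10, so there is no saddle point; optimal play is mixed.
Let Player 1 play U with probability p. Expected payoff against 1: 11p + 2(1−p) = 9p + 2; against 2: 9p + 10(1−p) = −p + 10.
Setting these equal: 9p + 2 = −p + 10 ⇒ 10p = 8 ⇒ p = 4/5, and the value is (9)·(4/5) + 2 = 46/5.
For Player 2: with q = P(1), equating U's and D's payoffs gives 2q + 9 = −8q + 10 ⇒ q = 1/10.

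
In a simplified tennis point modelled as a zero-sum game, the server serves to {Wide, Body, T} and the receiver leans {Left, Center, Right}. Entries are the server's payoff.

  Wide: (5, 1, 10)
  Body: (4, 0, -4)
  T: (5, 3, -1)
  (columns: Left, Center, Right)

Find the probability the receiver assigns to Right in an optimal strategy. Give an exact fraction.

2/13

Row minima: Wide → 1, Body → -4, T → -1; maximin = 1.
Column maxima: Left → 5, Center → 3, Right → 10; minimax = 3.
1 ≠ 3, so there is no saddle point; optimal play is mixed.
Body is strictly dominated by Wide, so the server never plays it.
Left is strictly dominated by Center (it gives the server strictly more in every row), so the receiver never plays it.
On the remaining 2×2 (Wide, T vs Center, Right):
Let the server play Wide with probability p. Expected payoff against Center: 1p + 3(1−p) = −2p + 3; against Right: 10p + (-1)(1−p) = 11p − 1.
Setting these equal: −2p + 3 = 11p − 1 ⇒ −13p = -4 ⇒ p = 4/13, and the value is (-2)·(4/13) + 3 = 31/13.
For the receiver: with q = P(Center), equating Wide's and T's payoffs gives −9q + 10 = 4q − 1 ⇒ q = 11/13.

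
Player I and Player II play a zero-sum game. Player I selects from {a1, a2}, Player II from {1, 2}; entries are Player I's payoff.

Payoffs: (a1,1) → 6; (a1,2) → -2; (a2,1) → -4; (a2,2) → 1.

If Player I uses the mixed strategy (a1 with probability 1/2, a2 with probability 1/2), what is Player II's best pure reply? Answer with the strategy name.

2

If Player II plays 1, Player I's expected payoff is (1/2)·6 + (1/2)·(-4) = 1.
If Player II plays 2, Player I's expected payoff is (1/2)·(-2) + (1/2)·1 = -1/2.
Player II minimizes Player I's payoff; the smallest is -1/2, so the best response is 2.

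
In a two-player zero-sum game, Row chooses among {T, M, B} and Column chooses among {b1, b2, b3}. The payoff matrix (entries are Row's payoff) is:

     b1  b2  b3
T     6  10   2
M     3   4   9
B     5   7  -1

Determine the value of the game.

Row minima: T → 2, M → 3, B → -1; maximin = 3.
Column maxima: b1 → 6, b2 → 10, b3 → 9; minimax = 6.
3 ≠ 6, so there is no saddle point; optimal play is mixed.
B is strictly dominated by T, so Row never plays it.
b2 is strictly dominated by b1 (it gives Row strictly more in every row), so Column never plays it.
On the remaining 2×2 (T, M vs b1, b3):
Let Row play T with probability p. Expected payoff against b1: 6p + 3(1−p) = 3p + 3; against b3: 2p + 9(1−p) = −7p + 9.
Setting these equal: 3p + 3 = −7p + 9 ⇒ 10p = 6 ⇒ p = 3/5, and the value is (3)·(3/5) + 3 = 24/5.
For Column: with q = P(b1), equating T's and M's payoffs gives 4q + 2 = −6q + 9 ⇒ q = 7/10.

24/5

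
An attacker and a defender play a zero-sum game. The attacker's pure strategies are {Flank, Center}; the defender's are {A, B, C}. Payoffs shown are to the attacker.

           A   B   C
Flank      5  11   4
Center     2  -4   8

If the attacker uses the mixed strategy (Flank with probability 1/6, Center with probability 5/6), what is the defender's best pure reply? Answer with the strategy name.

B

If the defender plays A, the attacker's expected payoff is (1/6)·5 + (5/6)·2 = 5/2.
If the defender plays B, the attacker's expected payoff is (1/6)·11 + (5/6)·(-4) = -3/2.
If the defender plays C, the attacker's expected payoff is (1/6)·4 + (5/6)·8 = 22/3.
The defender minimizes the attacker's payoff; the smallest is -3/2, so the best response is B.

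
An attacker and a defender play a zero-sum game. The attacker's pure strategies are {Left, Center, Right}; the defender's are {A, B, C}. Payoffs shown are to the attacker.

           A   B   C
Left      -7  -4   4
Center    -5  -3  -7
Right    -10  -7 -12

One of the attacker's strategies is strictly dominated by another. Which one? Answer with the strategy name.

Right

Left gives a strictly higher payoff than Right against every column: -7 > -10, -4 > -7, 4 > -12.
So Right is strictly dominated and the attacker never plays it.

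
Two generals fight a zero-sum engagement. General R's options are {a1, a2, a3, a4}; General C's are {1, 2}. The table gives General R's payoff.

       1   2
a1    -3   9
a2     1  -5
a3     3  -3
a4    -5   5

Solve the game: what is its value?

Row minima: a1 → -3, a2 → -5, a3 → -3, a4 → -5; maximin = -3.
Column maxima: 1 → 3, 2 → 9; minimax = 3.
-3 ≠ 3, so there is no saddle point; optimal play is mixed.
a2 is strictly dominated by a3, so General R never plays it.
a4 is strictly dominated by a1, so General R never plays it.
On the remaining 2×2 (a1, a3 vs 1, 2):
Let General R play a1 with probability p. Expected payoff against 1: (-3)p + 3(1−p) = −6p + 3; against 2: 9p + (-3)(1−p) = 12p − 3.
Setting these equal: −6p + 3 = 12p − 3 ⇒ −18p = -6 ⇒ p = 1/3, and the value is (-6)·(1/3) + 3 = 1.
For General C: with q = P(1), equating a1's and a3's payoffs gives −12q + 9 = 6q − 3 ⇒ q = 2/3.

1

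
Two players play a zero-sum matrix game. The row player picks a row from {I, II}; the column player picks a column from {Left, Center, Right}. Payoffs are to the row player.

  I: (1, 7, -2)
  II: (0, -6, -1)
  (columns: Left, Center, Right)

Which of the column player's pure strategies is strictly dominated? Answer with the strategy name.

Left

Right holds the row player's payoff strictly below Left in every row: -2 < 1, -1 < 0.
So Left is strictly dominated for the column player.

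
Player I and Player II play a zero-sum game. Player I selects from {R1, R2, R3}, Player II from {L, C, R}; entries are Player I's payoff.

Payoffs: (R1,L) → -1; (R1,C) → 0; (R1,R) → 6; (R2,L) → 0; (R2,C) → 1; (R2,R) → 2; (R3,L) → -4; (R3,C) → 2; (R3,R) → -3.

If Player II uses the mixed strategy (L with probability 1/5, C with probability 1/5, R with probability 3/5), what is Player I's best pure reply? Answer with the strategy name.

R1

Expected payoff of R1: (1/5)·(-1) + (1/5)·0 + (3/5)·6 = 17/5.
Expected payoff of R2: (1/5)·0 + (1/5)·1 + (3/5)·2 = 7/5.
Expected payoff of R3: (1/5)·(-4) + (1/5)·2 + (3/5)·(-3) = -11/5.
The largest is 17/5, so Player I's best response is R1.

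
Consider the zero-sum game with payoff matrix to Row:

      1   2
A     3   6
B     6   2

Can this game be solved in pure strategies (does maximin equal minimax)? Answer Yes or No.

Row minima: A → 3, B → 2; maximin = 3.
Column maxima: 1 → 6, 2 → 6; minimax = 6.
3 ≠ 6, so no pure-strategy equilibrium exists.

No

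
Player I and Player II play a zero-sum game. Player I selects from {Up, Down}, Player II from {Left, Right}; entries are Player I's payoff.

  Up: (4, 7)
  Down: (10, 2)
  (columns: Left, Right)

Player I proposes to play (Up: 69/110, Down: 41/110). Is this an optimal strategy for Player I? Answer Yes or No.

No

Against Left this mix gives (69/110)·4 + (41/110)·10 = 343/55.
Against Right this mix gives (69/110)·7 + (41/110)·2 = 113/22.
Player II will play Right, holding Player I to 113/22. Shifting weight toward the row that does better against Right would raise this floor (the equalizing mix achieves 62/11 against both Right and Left), so the proposed strategy is not optimal.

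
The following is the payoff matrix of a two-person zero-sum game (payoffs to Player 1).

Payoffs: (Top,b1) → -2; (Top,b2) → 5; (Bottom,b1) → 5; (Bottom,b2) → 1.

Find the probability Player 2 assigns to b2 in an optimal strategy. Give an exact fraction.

7/11

Row minima: Top → -2, Bottom → 1; maximin = 1.
Column maxima: b1 → 5, b2 → 5; minimax = 5.
1 ≠ 5, so there is no saddle point; optimal play is mixed.
Let Player 1 play Top with probability p. Expected payoff against b1: (-2)p + 5(1−p) = −7p + 5; against b2: 5p + 1(1−p) = 4p + 1.
Setting these equal: −7p + 5 = 4p + 1 ⇒ −11p = -4 ⇒ p = 4/11, and the value is (-7)·(4/11) + 5 = 27/11.
For Player 2: with q = P(b1), equating Top's and Bottom's payoffs gives −7q + 5 = 4q + 1 ⇒ q = 4/11.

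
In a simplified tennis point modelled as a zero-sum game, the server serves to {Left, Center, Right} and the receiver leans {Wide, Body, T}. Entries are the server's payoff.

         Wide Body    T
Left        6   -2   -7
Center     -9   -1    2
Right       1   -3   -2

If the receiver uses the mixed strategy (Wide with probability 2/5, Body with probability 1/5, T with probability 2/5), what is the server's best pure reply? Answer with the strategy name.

Left

Expected payoff of Left: (2/5)·6 + (1/5)·(-2) + (2/5)·(-7) = -4/5.
Expected payoff of Center: (2/5)·(-9) + (1/5)·(-1) + (2/5)·2 = -3.
Expected payoff of Right: (2/5)·1 + (1/5)·(-3) + (2/5)·(-2) = -1.
The largest is -4/5, so the server's best response is Left.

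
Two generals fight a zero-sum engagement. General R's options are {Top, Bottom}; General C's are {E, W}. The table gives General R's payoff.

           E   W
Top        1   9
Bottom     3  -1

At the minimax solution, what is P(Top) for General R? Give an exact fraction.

Row minima: Top → 1, Bottom → -1; maximin = 1.
Column maxima: E → 3, W → 9; minimax = 3.
1 ≠ 3, so there is no saddle point; optimal play is mixed.
Let General R play Top with probability p. Expected payoff against E: 1p + 3(1−p) = −2p + 3; against W: 9p + (-1)(1−p) = 10p − 1.
Setting these equal: −2p + 3 = 10p − 1 ⇒ −12p = -4 ⇒ p = 1/3, and the value is (-2)·(1/3) + 3 = 7/3.
For General C: with q = P(E), equating Top's and Bottom's payoffs gives −8q + 9 = 4q − 1 ⇒ q = 5/6.

1/3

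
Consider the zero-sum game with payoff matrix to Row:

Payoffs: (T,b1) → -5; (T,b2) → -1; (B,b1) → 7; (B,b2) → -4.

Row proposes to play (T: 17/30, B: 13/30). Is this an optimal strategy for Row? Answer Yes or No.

Against b1 this mix gives (17/30)·(-5) + (13/30)·7 = 1/5.
Against b2 this mix gives (17/30)·(-1) + (13/30)·(-4) = -23/10.
Column will play b2, holding Row to -23/10. Shifting weight toward the row that does better against b2 would raise this floor (the equalizing mix achieves -9/5 against both b2 and b1), so the proposed strategy is not optimal.

No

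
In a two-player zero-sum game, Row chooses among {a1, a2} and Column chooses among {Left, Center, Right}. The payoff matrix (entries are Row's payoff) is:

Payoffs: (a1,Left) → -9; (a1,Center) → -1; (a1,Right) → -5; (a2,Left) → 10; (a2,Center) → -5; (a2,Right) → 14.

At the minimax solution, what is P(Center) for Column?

19/23

Row minima: a1 → -9, a2 → -5; maximin = -5.
Column maxima: Left → 10, Center → -1, Right → 14; minimax = -1.
-5 ≠ -1, so there is no saddle point; optimal play is mixed.
Right is strictly dominated by Left (it gives Row strictly more in every row), so Column never plays it.
On the remaining 2×2 (a1, a2 vs Left, Center):
Let Row play a1 with probability p. Expected payoff against Left: (-9)p + 10(1−p) = −19p + 10; against Center: (-1)p + (-5)(1−p) = 4p − 5.
Setting these equal: −19p + 10 = 4p − 5 ⇒ −23p = -15 ⇒ p = 15/23, and the value is (-19)·(15/23) + 10 = -55/23.
For Column: with q = P(Left), equating a1's and a2's payoffs gives −8q − 1 = 15q − 5 ⇒ q = 4/23.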